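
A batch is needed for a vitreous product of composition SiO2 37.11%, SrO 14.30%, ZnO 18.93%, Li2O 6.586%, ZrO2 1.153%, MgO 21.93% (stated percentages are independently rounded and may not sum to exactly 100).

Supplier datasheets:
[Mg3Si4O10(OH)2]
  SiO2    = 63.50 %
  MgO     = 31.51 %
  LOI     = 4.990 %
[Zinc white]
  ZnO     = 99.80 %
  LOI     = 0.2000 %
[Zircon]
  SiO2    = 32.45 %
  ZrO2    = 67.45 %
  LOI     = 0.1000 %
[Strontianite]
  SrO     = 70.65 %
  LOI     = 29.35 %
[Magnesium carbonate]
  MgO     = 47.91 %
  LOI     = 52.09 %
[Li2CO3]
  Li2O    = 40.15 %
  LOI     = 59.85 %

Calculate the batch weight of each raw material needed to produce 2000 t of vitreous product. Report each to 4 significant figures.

Exact precision is held end to end. Values along the way are printed rounded to 4 significant figures across the worked steps; a single rounding completes each reported number. Derived quantities, which include totals, yield, LOI, glass mass, the six compositions, are recomputed at full float precision, as quoted within the problem or answer text, starting from the weights for 2000 t of glass.
Target masses of each oxide per 2000 t vitreous product:
  SiO2: 37.11% × 2000 = 742.2 t
  SrO: 14.30% × 2000 = 286.0 t
  ZnO: 18.93% × 2000 = 378.6 t
  Li2O: 6.586% × 2000 = 131.7 t
  ZrO2: 1.153% × 2000 = 23.06 t
  MgO: 21.93% × 2000 = 438.6 t
A balance pass over the oxides, using the reported weights, under the basis named above (every target is met by its sum exact up to rounding of places):
  SiO2: 1151·0.6350 + 34.19·0.3245 = 742.0 t (target 742.2 t)
  SrO: 404.8·0.7065 = 286.0 t (target 286.0 t)
  ZnO: 379.4·0.9980 = 378.6 t (target 378.6 t)
  Li2O: 328.1·0.4015 = 131.7 t (target 131.7 t)
  ZrO2: 34.19·0.6745 = 23.06 t (target 23.06 t)
  MgO: 1151·0.3151 + 158.2·0.4791 = 438.5 t (target 438.6 t)
Glass mass check: batch Σ − ignition loss = 2000 t (per-oxide target masses sum to 2000 t; versus the stated basis of 2000 t — differing by rounding only).
Total batch = Σ batch = 2456 t; LOI loss = Σ batch·LOI = 455.8 t; yield = glass ÷ total batch = 81.44%.

Batch per 2000 t vitreous product:
  Mg3Si4O10(OH)2: 1151 t
  Zinc white: 379.4 t
  Zircon: 34.19 t
  Strontianite: 404.8 t
  Magnesium carbonate: 158.2 t
  Li2CO3: 328.1 t
Total batch = 2456 t; LOI loss = 455.8 t; yield = 81.44%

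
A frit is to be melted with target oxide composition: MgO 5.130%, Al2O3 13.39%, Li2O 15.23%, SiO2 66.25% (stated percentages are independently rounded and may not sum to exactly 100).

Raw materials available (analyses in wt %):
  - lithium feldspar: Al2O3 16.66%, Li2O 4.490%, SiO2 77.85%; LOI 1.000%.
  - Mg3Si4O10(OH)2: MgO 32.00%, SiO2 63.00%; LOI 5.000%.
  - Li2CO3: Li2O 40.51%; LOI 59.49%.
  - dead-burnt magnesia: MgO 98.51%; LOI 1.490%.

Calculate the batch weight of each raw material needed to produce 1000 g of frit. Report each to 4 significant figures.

Mid-chain values are rounded to four significant figures when displayed — the working math carries exact precision in every operation. Every reported value carries a single rounding. All derived quantities, which include net glass mass, ignition loss, the totals, yield, the four compositions, are recomputed in exact precision, as set out in the problem or answer text, using the weight values per 1000 g of glass.
Per-oxide target masses for 1000 g frit:
  MgO: 5.130% × 1000 = 51.30 g
  Al2O3: 13.39% × 1000 = 133.9 g
  Li2O: 15.23% × 1000 = 152.3 g
  SiO2: 66.25% × 1000 = 662.5 g
Verifying the oxide balance on the weights just shown, against the basis in use (oxide sums agree with the targets given rounding of the digits):
  MgO: 58.42·0.3200 + 33.10·0.9851 = 51.30 g (target 51.30 g)
  Al2O3: 803.7·0.1666 = 133.9 g (target 133.9 g)
  Li2O: 803.7·0.04490 + 286.9·0.4051 = 152.3 g (target 152.3 g)
  SiO2: 803.7·0.7785 + 58.42·0.6300 = 662.5 g (target 662.5 g)
Mass balance on the glass: total charge less LOI = 1000 g (the Σ of target masses is 1000 g; versus the stated basis of 1000 g — a pure rounding effect).
Batch grand total — Σ batch = 1182 g; LOI loss = Σ batch·LOI = 182.1 g; as yield: glass ÷ batch → 84.59%.

Batch per 1000 g frit:
  lithium feldspar: 803.7 g
  Mg3Si4O10(OH)2: 58.42 g
  Li2CO3: 286.9 g
  dead-burnt magnesia: 33.10 g
Total batch = 1182 g; LOI loss = 182.1 g; yield = 84.59%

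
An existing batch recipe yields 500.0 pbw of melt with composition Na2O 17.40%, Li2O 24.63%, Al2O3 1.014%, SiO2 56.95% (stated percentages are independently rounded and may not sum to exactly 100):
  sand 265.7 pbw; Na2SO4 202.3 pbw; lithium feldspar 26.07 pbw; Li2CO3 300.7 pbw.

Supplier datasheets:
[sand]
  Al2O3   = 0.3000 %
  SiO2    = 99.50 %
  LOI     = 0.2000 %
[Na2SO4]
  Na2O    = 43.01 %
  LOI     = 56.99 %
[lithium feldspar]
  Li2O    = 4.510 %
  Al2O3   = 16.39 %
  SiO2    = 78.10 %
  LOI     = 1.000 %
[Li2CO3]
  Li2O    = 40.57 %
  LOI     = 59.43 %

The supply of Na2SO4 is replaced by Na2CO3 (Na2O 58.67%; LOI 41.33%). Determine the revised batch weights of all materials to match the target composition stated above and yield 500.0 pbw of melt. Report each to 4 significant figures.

Revised batch per 500.0 pbw melt:
  sand: 265.7 pbw
  Na2CO3: 148.3 pbw
  lithium feldspar: 26.07 pbw
  Li2CO3: 300.7 pbw
Total batch = 740.8 pbw; LOI loss = 240.8 pbw

Intermediates are printed, rounded to four significant digits, across the worked steps. All arithmetic carries full precision all the way through; each reported number includes exactly one rounding. The derived quantities, including glass mass, yield, the totals, ignition loss, the four compositions, are re-derived from the batch weights per 500.0 pbw of glass in full float precision as quoted within question or answer.
The oxide mass targets at 500.0 pbw melt:
  Na2O: 17.40% × 500.0 = 87.00 pbw
  Li2O: 24.63% × 500.0 = 123.2 pbw
  Al2O3: 1.014% × 500.0 = 5.070 pbw
  SiO2: 56.95% × 500.0 = 284.8 pbw
Sums-versus-targets review using the reported weights, relative to the basis at hand (every target is met by its sum modulo rounding of the values):
  Na2O: 148.3·0.5867 = 87.01 pbw (target 87.00 pbw)
  Li2O: 26.07·0.04510 + 300.7·0.4057 = 123.2 pbw (target 123.2 pbw)
  Al2O3: 265.7·0.003000 + 26.07·0.1639 = 5.070 pbw (target 5.070 pbw)
  SiO2: 265.7·0.9950 + 26.07·0.7810 = 284.7 pbw (target 284.8 pbw)
Mass balance on the glass: whole batch net of LOI = 500.0 pbw (summing oxide targets gives 500.0 pbw; against the stated basis, 500.0 pbw — differing by rounding only).
Batch total: Σ batch = 740.8 pbw; loss to ignition Σ batch·LOI = 240.8 pbw; as yield: glass ÷ batch → 67.49%.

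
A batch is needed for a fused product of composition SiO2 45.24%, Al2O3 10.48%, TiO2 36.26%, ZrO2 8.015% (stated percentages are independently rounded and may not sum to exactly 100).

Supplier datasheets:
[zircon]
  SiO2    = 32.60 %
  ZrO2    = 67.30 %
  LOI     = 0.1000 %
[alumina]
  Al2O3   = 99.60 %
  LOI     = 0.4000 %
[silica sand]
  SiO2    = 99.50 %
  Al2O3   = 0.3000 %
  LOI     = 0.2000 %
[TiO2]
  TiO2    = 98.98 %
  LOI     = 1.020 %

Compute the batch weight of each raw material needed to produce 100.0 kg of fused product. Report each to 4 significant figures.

The working math keeps exact precision at all times. In-progress results are displayed with 4-significant-figure rounding as written — each reported result receives exactly one rounding — all derived quantities, including the totals, ignition loss, four oxide percentages, glass mass, the yield, are recomputed using the weight values for 100.0 kg of glass at exact precision, as quoted within problem or answer.
Per-oxide target masses for 100.0 kg fused product:
  SiO2: 45.24% × 100.0 = 45.24 kg
  Al2O3: 10.48% × 100.0 = 10.48 kg
  TiO2: 36.26% × 100.0 = 36.26 kg
  ZrO2: 8.015% × 100.0 = 8.015 kg
Verifying the oxide balance with the batch weights as given, for the quoted basis mass (oxide sums agree with the targets given rounding of the digits):
  SiO2: 11.91·0.3260 + 41.57·0.9950 = 45.24 kg (target 45.24 kg)
  Al2O3: 10.40·0.9960 + 41.57·0.003000 = 10.48 kg (target 10.48 kg)
  TiO2: 36.63·0.9898 = 36.26 kg (target 36.26 kg)
  ZrO2: 11.91·0.6730 = 8.015 kg (target 8.015 kg)
Glass-mass bookkeeping: batch Σ − ignition loss = 100.0 kg (oxide target masses add up to 99.99 kg; against the stated basis, 100.0 kg — differing by rounding only).
Batch total: Σ batch = 100.5 kg; LOI removed, Σ of batch·LOI: 0.5103 kg; glass ÷ batch gives a yield of 99.49%.

Batch per 100.0 kg fused product:
  zircon: 11.91 kg
  alumina: 10.40 kg
  silica sand: 41.57 kg
  TiO2: 36.63 kg
Total batch = 100.5 kg; LOI loss = 0.5103 kg; yield = 99.49%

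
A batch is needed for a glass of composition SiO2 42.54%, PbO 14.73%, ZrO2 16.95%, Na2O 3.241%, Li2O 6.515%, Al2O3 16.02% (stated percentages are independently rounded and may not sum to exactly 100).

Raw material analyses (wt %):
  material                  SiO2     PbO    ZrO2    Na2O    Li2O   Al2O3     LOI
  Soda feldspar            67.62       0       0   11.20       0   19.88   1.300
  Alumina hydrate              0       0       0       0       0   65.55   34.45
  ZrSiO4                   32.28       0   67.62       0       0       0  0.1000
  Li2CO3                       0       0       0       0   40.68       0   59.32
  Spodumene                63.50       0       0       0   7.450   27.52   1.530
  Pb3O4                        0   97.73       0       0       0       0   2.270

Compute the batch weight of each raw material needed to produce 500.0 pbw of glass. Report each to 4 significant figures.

Every computation carries full precision at all times; mid-chain values appear rounded off to 4 significant digits within the worked lines — a single rounding yields every reported result. All derived quantities (totals, LOI, six oxide percentages, net glass mass, yield) are computed at full float precision from the batch weights at 500.0 pbw of glass, as given in the question or the answer.
Oxide-by-oxide targets in 500.0 pbw glass:
  SiO2: 42.54% × 500.0 = 212.7 pbw
  PbO: 14.73% × 500.0 = 73.65 pbw
  ZrO2: 16.95% × 500.0 = 84.75 pbw
  Na2O: 3.241% × 500.0 = 16.20 pbw
  Li2O: 6.515% × 500.0 = 32.58 pbw
  Al2O3: 16.02% × 500.0 = 80.10 pbw
Per-oxide balance check with the batch weights as given, per the basis as stated (oxide sums agree with the targets modulo rounding of the values):
  SiO2: 144.7·0.6762 + 125.3·0.3228 + 117.2·0.6350 = 212.7 pbw (target 212.7 pbw)
  PbO: 75.36·0.9773 = 73.65 pbw (target 73.65 pbw)
  ZrO2: 125.3·0.6762 = 84.73 pbw (target 84.75 pbw)
  Na2O: 144.7·0.1120 = 16.21 pbw (target 16.20 pbw)
  Li2O: 58.62·0.4068 + 117.2·0.07450 = 32.58 pbw (target 32.58 pbw)
  Al2O3: 144.7·0.1988 + 29.12·0.6555 + 117.2·0.2752 = 80.11 pbw (target 80.10 pbw)
Glass-mass sanity pass: batch Σ − ignition loss = 500.0 pbw (per-oxide target masses sum to 500.0 pbw; with the basis standing at 500.0 pbw — deltas are rounding alone).
Whole-batch sum: Σ batch = 550.3 pbw; the LOI term Σ batch·LOI equals 50.32 pbw; yield: glass divided by total = 90.86%.

Batch per 500.0 pbw glass:
  Soda feldspar: 144.7 pbw
  Alumina hydrate: 29.12 pbw
  ZrSiO4: 125.3 pbw
  Li2CO3: 58.62 pbw
  Spodumene: 117.2 pbw
  Pb3O4: 75.36 pbw
Total batch = 550.3 pbw; LOI loss = 50.32 pbw; yield = 90.86%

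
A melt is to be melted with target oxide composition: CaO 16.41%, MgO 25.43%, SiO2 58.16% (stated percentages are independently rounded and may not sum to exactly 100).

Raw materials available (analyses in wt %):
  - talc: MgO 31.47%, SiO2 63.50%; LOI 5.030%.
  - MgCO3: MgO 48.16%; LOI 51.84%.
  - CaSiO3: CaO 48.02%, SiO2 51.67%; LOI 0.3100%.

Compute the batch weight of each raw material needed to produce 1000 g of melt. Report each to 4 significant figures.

Batch per 1000 g melt:
  talc: 637.8 g
  MgCO3: 111.2 g
  CaSiO3: 341.7 g
Total batch = 1091 g; LOI loss = 90.79 g; yield = 91.68%

Mid-chain values are shown (rounded to four significant figures) at each printed step; full precision is kept at every stage; exactly one rounding lands on each reported number; all derived quantities are carried starting from the weights at 1000 g of glass in full float precision (the three compositions, yield, totals, net glass mass, ignition loss) as they appear in the question or the answer.
Oxide-by-oxide targets in 1000 g melt:
  CaO: 16.41% × 1000 = 164.1 g
  MgO: 25.43% × 1000 = 254.3 g
  SiO2: 58.16% × 1000 = 581.6 g
A balance pass over the oxides, per the reported batch figures, at the basis given (sums match the target masses inside rounding margins):
  CaO: 341.7·0.4802 = 164.1 g (target 164.1 g)
  MgO: 637.8·0.3147 + 111.2·0.4816 = 254.3 g (target 254.3 g)
  SiO2: 637.8·0.6350 + 341.7·0.5167 = 581.6 g (target 581.6 g)
Glass-mass sanity pass: net batch after ignition = 999.9 g (targets for the oxides total 1000 g; versus the stated basis of 1000 g — gaps are rounding artifacts).
Batch grand total — Σ batch = 1091 g; ignition loss, Σ(batch × LOI) = 90.79 g; yield, glass over the total, = 91.68%.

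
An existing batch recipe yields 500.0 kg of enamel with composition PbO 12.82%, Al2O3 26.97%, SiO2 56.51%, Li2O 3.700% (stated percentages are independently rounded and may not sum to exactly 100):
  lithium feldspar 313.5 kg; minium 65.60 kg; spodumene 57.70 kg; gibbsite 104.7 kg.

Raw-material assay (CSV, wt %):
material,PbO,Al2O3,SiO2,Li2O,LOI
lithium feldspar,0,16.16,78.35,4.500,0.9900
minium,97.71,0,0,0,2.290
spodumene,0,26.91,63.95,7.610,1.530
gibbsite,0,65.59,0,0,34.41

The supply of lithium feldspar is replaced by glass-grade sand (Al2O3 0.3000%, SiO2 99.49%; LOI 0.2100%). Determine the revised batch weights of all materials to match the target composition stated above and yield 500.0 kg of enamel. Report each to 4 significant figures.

Revised batch per 500.0 kg enamel:
  glass-grade sand: 127.7 kg
  minium: 65.60 kg
  spodumene: 243.1 kg
  gibbsite: 105.3 kg
Total batch = 541.7 kg; LOI loss = 41.72 kg

All internal work runs at full float precision throughout; working values are shown rounded to four significant digits between the steps — every reported number is rounded a single time. The derived quantities (ignition loss, glass mass, four oxide percentages, the yield, the totals) are recomputed at exact precision from the weighed amounts per 500.0 kg of glass, exactly as shown in problem or answer.
Oxide mass targets, per 500.0 kg enamel:
  PbO: 12.82% × 500.0 = 64.10 kg
  Al2O3: 26.97% × 500.0 = 134.8 kg
  SiO2: 56.51% × 500.0 = 282.6 kg
  Li2O: 3.700% × 500.0 = 18.50 kg
Sums-versus-targets review on the weights just shown, on the stated basis (every target is met by its sum inside rounding margins):
  PbO: 65.60·0.9771 = 64.10 kg (target 64.10 kg)
  Al2O3: 127.7·0.003000 + 243.1·0.2691 + 105.3·0.6559 = 134.9 kg (target 134.8 kg)
  SiO2: 127.7·0.9949 + 243.1·0.6395 = 282.5 kg (target 282.6 kg)
  Li2O: 243.1·0.07610 = 18.50 kg (target 18.50 kg)
Glass mass check: total charge less LOI = 500.0 kg (per-oxide target masses sum to 500.0 kg; against the stated basis, 500.0 kg — any gap is answer rounding).
Adding the batch up: Σ batch = 541.7 kg; LOI loss = Σ batch·LOI = 41.72 kg; yield, glass over the total, = 92.30%.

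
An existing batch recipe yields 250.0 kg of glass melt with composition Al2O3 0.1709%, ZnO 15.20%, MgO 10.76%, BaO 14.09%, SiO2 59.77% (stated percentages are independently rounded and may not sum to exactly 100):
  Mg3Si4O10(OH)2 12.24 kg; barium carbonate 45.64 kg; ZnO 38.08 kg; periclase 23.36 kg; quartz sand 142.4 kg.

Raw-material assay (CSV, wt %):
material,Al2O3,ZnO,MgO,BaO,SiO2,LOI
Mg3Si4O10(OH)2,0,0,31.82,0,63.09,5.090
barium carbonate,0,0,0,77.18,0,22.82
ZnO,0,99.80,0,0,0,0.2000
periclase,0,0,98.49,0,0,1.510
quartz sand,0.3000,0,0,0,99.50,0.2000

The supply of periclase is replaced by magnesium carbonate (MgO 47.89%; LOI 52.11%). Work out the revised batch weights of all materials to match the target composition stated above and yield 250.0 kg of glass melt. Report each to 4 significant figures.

The intermediate values are printed, with 4-significant-figure rounding, between the steps. Full float precision is kept at all times; exactly one rounding is applied to each reported figure. Derived quantities (ignition loss, net glass mass, the five compositions, yield, totals) are recomputed from the batch weights per 250.0 kg of glass in full precision exactly as shown in the problem or the answer.
Oxide-by-oxide targets in 250.0 kg glass melt:
  Al2O3: 0.1709% × 250.0 = 0.4272 kg
  ZnO: 15.20% × 250.0 = 38.00 kg
  MgO: 10.76% × 250.0 = 26.90 kg
  BaO: 14.09% × 250.0 = 35.22 kg
  SiO2: 59.77% × 250.0 = 149.4 kg
Verifying the oxide balance working from each reported weight, for the quoted basis mass (summed amounts equal target values exact up to rounding of places):
  Al2O3: 142.4·0.003000 = 0.4272 kg (target 0.4272 kg)
  ZnO: 38.08·0.9980 = 38.00 kg (target 38.00 kg)
  MgO: 12.24·0.3182 + 48.04·0.4789 = 26.90 kg (target 26.90 kg)
  BaO: 45.64·0.7718 = 35.22 kg (target 35.22 kg)
  SiO2: 12.24·0.6309 + 142.4·0.9950 = 149.4 kg (target 149.4 kg)
Glass mass check: whole batch net of LOI = 250.0 kg (the Σ of target masses is 250.0 kg; with the basis standing at 250.0 kg — deltas are rounding alone).
Batch total: Σ batch = 286.4 kg; LOI loss = Σ batch·LOI = 36.43 kg; as yield: glass ÷ batch → 87.28%.

Revised batch per 250.0 kg glass melt:
  Mg3Si4O10(OH)2: 12.24 kg
  barium carbonate: 45.64 kg
  ZnO: 38.08 kg
  magnesium carbonate: 48.04 kg
  quartz sand: 142.4 kg
Total batch = 286.4 kg; LOI loss = 36.43 kg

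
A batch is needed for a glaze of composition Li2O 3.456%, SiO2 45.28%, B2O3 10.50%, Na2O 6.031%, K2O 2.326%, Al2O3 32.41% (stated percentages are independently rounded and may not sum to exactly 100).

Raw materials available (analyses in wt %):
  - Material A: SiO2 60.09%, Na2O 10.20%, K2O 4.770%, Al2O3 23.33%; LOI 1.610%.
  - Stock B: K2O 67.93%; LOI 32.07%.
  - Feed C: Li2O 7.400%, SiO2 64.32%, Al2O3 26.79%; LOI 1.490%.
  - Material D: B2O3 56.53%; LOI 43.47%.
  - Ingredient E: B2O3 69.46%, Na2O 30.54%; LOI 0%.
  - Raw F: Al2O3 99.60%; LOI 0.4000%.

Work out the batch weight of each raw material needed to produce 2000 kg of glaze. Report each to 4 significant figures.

Batch per 2000 kg glaze:
  Material A: 507.3 kg
  Stock B: 32.86 kg
  Feed C: 934.1 kg
  Material D: 94.36 kg
  Ingredient E: 225.5 kg
  Raw F: 280.7 kg
Total batch = 2075 kg; LOI loss = 74.76 kg; yield = 96.40%

Mid-chain values are printed with 4-significant-figure rounding at each printed step — full float precision is held in every operation; every reported number sees exactly one rounding; derived quantities are computed at full precision (the totals, yield, net glass mass, six oxide percentages, LOI) from the weighed amounts per 2000 kg of glass as set out in problem or answer.
Target masses of each oxide per 2000 kg glaze:
  Li2O: 3.456% × 2000 = 69.12 kg
  SiO2: 45.28% × 2000 = 905.6 kg
  B2O3: 10.50% × 2000 = 210.0 kg
  Na2O: 6.031% × 2000 = 120.6 kg
  K2O: 2.326% × 2000 = 46.52 kg
  Al2O3: 32.41% × 2000 = 648.2 kg
Mass-balance tally per oxide applying the batch weights above, relative to the basis at hand (every target is met by its sum exact up to rounding of places):
  Li2O: 934.1·0.07400 = 69.12 kg (target 69.12 kg)
  SiO2: 507.3·0.6009 + 934.1·0.6432 = 905.6 kg (target 905.6 kg)
  B2O3: 94.36·0.5653 + 225.5·0.6946 = 210.0 kg (target 210.0 kg)
  Na2O: 507.3·0.1020 + 225.5·0.3054 = 120.6 kg (target 120.6 kg)
  K2O: 507.3·0.04770 + 32.86·0.6793 = 46.52 kg (target 46.52 kg)
  Al2O3: 507.3·0.2333 + 934.1·0.2679 + 280.7·0.9960 = 648.2 kg (target 648.2 kg)
Glass-mass bookkeeping: whole batch net of LOI = 2000 kg (per-oxide target masses sum to 2000 kg; basis as stated: 2000 kg — gaps are rounding artifacts).
Adding the batch up: Σ batch = 2075 kg; loss to ignition Σ batch·LOI = 74.76 kg; yield = glass ÷ total batch = 96.40%.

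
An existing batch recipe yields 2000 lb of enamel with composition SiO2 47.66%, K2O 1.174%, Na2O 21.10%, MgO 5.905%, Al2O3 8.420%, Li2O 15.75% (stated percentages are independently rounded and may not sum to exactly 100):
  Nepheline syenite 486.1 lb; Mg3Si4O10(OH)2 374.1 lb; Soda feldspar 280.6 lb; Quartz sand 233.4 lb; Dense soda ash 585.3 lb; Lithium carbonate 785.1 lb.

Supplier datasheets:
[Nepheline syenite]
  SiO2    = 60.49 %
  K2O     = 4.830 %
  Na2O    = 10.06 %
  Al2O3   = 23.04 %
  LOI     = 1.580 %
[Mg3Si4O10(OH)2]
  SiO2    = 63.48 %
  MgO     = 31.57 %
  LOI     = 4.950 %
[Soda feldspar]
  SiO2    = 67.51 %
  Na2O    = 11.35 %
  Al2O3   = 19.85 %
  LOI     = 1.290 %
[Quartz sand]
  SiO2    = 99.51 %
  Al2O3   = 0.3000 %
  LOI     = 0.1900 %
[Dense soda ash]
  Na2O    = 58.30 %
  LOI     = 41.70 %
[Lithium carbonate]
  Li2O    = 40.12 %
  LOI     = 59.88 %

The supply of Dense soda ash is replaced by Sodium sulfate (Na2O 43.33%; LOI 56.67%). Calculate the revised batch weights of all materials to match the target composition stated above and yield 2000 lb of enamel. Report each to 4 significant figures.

Revised batch per 2000 lb enamel:
  Nepheline syenite: 486.1 lb
  Mg3Si4O10(OH)2: 374.1 lb
  Soda feldspar: 280.6 lb
  Quartz sand: 233.4 lb
  Sodium sulfate: 787.6 lb
  Lithium carbonate: 785.1 lb
Total batch = 2947 lb; LOI loss = 946.7 lb

Rounding to four significant digits applies to each intermediate as printed. All arithmetic carries full precision end to end; exactly one rounding goes into each reported figure — all derived quantities, which include totals, the yield, ignition loss, glass mass, the six compositions, are computed at full float precision, exactly as printed in the problem or the answer, from the weighed amounts at 2000 lb of glass.
Oxide mass targets, per 2000 lb enamel:
  SiO2: 47.66% × 2000 = 953.2 lb
  K2O: 1.174% × 2000 = 23.48 lb
  Na2O: 21.10% × 2000 = 422.0 lb
  MgO: 5.905% × 2000 = 118.1 lb
  Al2O3: 8.420% × 2000 = 168.4 lb
  Li2O: 15.75% × 2000 = 315.0 lb
Mass-balance tally per oxide applying the batch weights above, on the stated basis (sum by sum, the targets are met given rounding of the digits):
  SiO2: 486.1·0.6049 + 374.1·0.6348 + 280.6·0.6751 + 233.4·0.9951 = 953.2 lb (target 953.2 lb)
  K2O: 486.1·0.04830 = 23.48 lb (target 23.48 lb)
  Na2O: 486.1·0.1006 + 280.6·0.1135 + 787.6·0.4333 = 422.0 lb (target 422.0 lb)
  MgO: 374.1·0.3157 = 118.1 lb (target 118.1 lb)
  Al2O3: 486.1·0.2304 + 280.6·0.1985 + 233.4·0.003000 = 168.4 lb (target 168.4 lb)
  Li2O: 785.1·0.4012 = 315.0 lb (target 315.0 lb)
Auditing the glass mass value: net batch after ignition = 2000 lb (the Σ of target masses is 2000 lb; stated basis 2000 lb — any gap is answer rounding).
Batch total: Σ batch = 2947 lb; loss to ignition Σ batch·LOI = 946.7 lb; the yield ratio, glass ÷ batch: 67.87%.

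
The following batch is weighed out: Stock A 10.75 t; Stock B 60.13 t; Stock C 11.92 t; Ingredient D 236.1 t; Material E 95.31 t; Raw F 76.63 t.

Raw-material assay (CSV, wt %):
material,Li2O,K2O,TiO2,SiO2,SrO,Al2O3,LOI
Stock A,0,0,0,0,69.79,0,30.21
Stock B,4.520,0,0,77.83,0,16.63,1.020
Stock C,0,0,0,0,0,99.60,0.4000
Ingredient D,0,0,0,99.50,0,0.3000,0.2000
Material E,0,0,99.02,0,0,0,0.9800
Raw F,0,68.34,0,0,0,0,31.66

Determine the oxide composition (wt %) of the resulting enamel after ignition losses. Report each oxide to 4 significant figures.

Each numeric step keeps full float precision in all steps — the intermediate values are rounded off to 4 significant digits as shown — exactly one rounding goes into each reported number; the derived quantities, including glass mass, the yield, the six compositions, totals, LOI, are computed starting from the weights on 461.3 t of glass at full float precision exactly as shown in the problem or the answer.
Mass of each oxide from the mix:
  Li2O: 60.13·0.04520 = 2.718 t
  K2O: 76.63·0.6834 = 52.37 t
  TiO2: 95.31·0.9902 = 94.38 t
  SiO2: 60.13·0.7783 + 236.1·0.9950 = 281.7 t
  SrO: 10.75·0.6979 = 7.502 t
  Al2O3: 60.13·0.1663 + 11.92·0.9960 + 236.1·0.003000 = 22.58 t
LOI: 10.75·0.3021 + 60.13·0.01020 + 11.92·0.004000 + 236.1·0.002000 + 95.31·0.009800 + 76.63·0.3166 = 29.58 t
Glass mass = batch − LOI = 490.8 − 29.58 = 461.3 t (the oxide masses sum to this)
wt %: oxide over glass, times 100

Glass mass = 461.3 t (batch 490.8 − LOI 29.58).
Composition: Li2O 0.5892%, K2O 11.35%, TiO2 20.46%, SiO2 61.08%, SrO 1.626%, Al2O3 4.895%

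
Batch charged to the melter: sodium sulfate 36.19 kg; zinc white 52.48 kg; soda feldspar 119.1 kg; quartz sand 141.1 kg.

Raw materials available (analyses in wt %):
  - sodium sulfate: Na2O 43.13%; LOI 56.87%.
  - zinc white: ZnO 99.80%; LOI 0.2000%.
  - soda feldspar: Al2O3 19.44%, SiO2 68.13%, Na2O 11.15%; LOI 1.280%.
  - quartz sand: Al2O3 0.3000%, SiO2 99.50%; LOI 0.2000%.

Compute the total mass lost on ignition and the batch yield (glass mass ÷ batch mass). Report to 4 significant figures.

The whole derivation carries full precision end to end. Values along the way are displayed rounded to 4 significant digits across the worked steps. Every reported value sees exactly one rounding. The derived quantities, including four oxide percentages, the totals, glass mass, ignition loss, yield, are re-derived using the weight values at 326.4 kg of glass at full precision as they appear in question or answer.
LOI of each material in turn:
  sodium sulfate: 36.19 × 0.5687 = 20.58 kg
  zinc white: 52.48 × 0.002000 = 0.1050 kg
  soda feldspar: 119.1 × 0.01280 = 1.524 kg
  quartz sand: 141.1 × 0.002000 = 0.2822 kg
Total LOI = 22.49 kg
Glass = batch − LOI = 348.9 − 22.49 = 326.4 kg

LOI loss = 22.49 kg; glass = 326.4 kg; yield = 93.55%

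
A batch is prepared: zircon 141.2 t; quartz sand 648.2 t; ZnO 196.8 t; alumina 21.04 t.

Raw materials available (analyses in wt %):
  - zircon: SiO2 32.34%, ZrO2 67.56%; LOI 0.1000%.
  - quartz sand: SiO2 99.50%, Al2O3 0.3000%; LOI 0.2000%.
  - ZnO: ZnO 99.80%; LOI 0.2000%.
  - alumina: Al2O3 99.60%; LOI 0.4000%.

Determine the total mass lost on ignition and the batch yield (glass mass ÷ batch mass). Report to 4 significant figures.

LOI loss = 1.915 t; glass = 1005 t; yield = 99.81%

Exact precision is kept at each step — intermediates are shown rounded to four significant figures as written. A single rounding completes each reported figure. All derived quantities (yield, the four compositions, totals, LOI, glass mass) are carried from the batch weights on 1005 t of glass in exact precision precisely as stated by either problem or answer.
Material-by-material LOI:
  zircon: 141.2 × 0.001000 = 0.1412 t
  quartz sand: 648.2 × 0.002000 = 1.296 t
  ZnO: 196.8 × 0.002000 = 0.3936 t
  alumina: 21.04 × 0.004000 = 0.08416 t
Total LOI = 1.915 t
Glass = batch − LOI = 1007 − 1.915 = 1005 t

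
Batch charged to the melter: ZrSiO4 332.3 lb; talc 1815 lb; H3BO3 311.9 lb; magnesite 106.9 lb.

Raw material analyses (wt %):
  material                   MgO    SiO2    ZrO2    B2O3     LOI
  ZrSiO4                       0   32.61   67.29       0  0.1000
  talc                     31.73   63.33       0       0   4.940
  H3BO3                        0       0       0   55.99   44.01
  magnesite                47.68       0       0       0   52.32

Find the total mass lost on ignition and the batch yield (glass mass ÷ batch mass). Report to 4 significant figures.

The whole derivation holds full float precision through every step — the intermediate values are shown, rounded to 4 significant digits, in the working; every reported number carries a single rounding. Derived quantities are carried from the batch weights per 2283 lb of glass in exact precision (net glass mass, the yield, the four compositions, LOI, the totals), as quoted within either problem or answer.
Per-material ignition loss:
  ZrSiO4: 332.3 × 0.001000 = 0.3323 lb
  talc: 1815 × 0.04940 = 89.66 lb
  H3BO3: 311.9 × 0.4401 = 137.3 lb
  magnesite: 106.9 × 0.5232 = 55.93 lb
Total LOI = 283.2 lb
Glass = batch − LOI = 2566 − 283.2 = 2283 lb

LOI loss = 283.2 lb; glass = 2283 lb; yield = 88.96%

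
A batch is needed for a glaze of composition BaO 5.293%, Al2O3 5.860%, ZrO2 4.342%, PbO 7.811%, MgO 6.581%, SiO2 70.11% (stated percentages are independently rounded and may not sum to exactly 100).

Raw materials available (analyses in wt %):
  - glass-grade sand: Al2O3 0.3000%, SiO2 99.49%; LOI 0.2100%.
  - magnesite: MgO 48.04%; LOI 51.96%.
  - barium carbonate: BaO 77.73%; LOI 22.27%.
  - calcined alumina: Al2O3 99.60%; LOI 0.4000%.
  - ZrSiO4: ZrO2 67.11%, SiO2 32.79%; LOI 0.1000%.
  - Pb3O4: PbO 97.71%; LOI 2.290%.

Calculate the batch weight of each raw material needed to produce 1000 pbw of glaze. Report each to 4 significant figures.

The whole derivation carries full precision end to end. In-progress results are printed rounded off to 4 significant figures on the page; every reported number carries a single rounding. The derived quantities are recomputed in exact precision (totals, the yield, net glass mass, six oxide percentages, ignition loss) from the weighed amounts on 1000 pbw of glass exactly as printed in question or answer.
Target masses of each oxide per 1000 pbw glaze:
  BaO: 5.293% × 1000 = 52.93 pbw
  Al2O3: 5.860% × 1000 = 58.60 pbw
  ZrO2: 4.342% × 1000 = 43.42 pbw
  PbO: 7.811% × 1000 = 78.11 pbw
  MgO: 6.581% × 1000 = 65.81 pbw
  SiO2: 70.11% × 1000 = 701.1 pbw
Sums-versus-targets review given the weights on record, relative to the basis at hand (sum by sum, the targets are met net of answer rounding effects):
  BaO: 68.09·0.7773 = 52.93 pbw (target 52.93 pbw)
  Al2O3: 683.4·0.003000 + 56.78·0.9960 = 58.60 pbw (target 58.60 pbw)
  ZrO2: 64.70·0.6711 = 43.42 pbw (target 43.42 pbw)
  PbO: 79.94·0.9771 = 78.11 pbw (target 78.11 pbw)
  MgO: 137.0·0.4804 = 65.81 pbw (target 65.81 pbw)
  SiO2: 683.4·0.9949 + 64.70·0.3279 = 701.1 pbw (target 701.1 pbw)
Glass mass check: the batch minus its LOI: 1000 pbw (per-oxide target masses sum to 1000 pbw; the stated basis being 1000 pbw — rounding explains the deltas).
Batch total: Σ batch = 1090 pbw; LOI removed, Σ of batch·LOI: 89.91 pbw; glass ÷ batch gives a yield of 91.75%.

Batch per 1000 pbw glaze:
  glass-grade sand: 683.4 pbw
  magnesite: 137.0 pbw
  barium carbonate: 68.09 pbw
  calcined alumina: 56.78 pbw
  ZrSiO4: 64.70 pbw
  Pb3O4: 79.94 pbw
Total batch = 1090 pbw; LOI loss = 89.91 pbw; yield = 91.75%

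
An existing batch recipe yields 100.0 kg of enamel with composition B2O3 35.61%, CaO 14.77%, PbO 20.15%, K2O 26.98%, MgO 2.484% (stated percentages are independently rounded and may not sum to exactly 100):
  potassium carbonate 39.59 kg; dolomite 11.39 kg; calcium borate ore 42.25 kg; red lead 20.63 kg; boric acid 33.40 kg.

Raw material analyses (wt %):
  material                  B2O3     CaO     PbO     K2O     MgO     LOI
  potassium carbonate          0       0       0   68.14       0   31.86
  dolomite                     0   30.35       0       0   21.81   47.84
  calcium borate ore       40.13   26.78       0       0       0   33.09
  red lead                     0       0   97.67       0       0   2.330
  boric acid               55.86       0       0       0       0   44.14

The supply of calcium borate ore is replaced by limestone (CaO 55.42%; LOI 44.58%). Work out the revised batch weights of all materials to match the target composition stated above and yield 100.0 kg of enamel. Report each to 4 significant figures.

Mid-chain values are displayed rounded to four significant digits on the page. Every computation holds exact precision at every stage. Every reported number takes exactly one rounding; all derived quantities, which include glass mass, the totals, ignition loss, the five compositions, the yield, are rebuilt at full float precision, as quoted within the problem or answer text, from the weighed amounts on 100.0 kg of glass.
Target masses of each oxide per 100.0 kg enamel:
  B2O3: 35.61% × 100.0 = 35.61 kg
  CaO: 14.77% × 100.0 = 14.77 kg
  PbO: 20.15% × 100.0 = 20.15 kg
  K2O: 26.98% × 100.0 = 26.98 kg
  MgO: 2.484% × 100.0 = 2.484 kg
Checking each oxide sum using the reported weights, under the basis named above (delivered sums recover each target exact up to rounding of places):
  B2O3: 63.75·0.5586 = 35.61 kg (target 35.61 kg)
  CaO: 11.39·0.3035 + 20.41·0.5542 = 14.77 kg (target 14.77 kg)
  PbO: 20.63·0.9767 = 20.15 kg (target 20.15 kg)
  K2O: 39.59·0.6814 = 26.98 kg (target 26.98 kg)
  MgO: 11.39·0.2181 = 2.484 kg (target 2.484 kg)
Glass-mass closure: batch total minus LOI = 99.99 kg (oxide target masses add up to 99.99 kg; against the stated basis, 100.0 kg — differing by rounding only).
Whole-batch sum: Σ batch = 155.8 kg; the LOI term Σ batch·LOI equals 55.78 kg; yield: glass divided by total = 64.19%.

Revised batch per 100.0 kg enamel:
  potassium carbonate: 39.59 kg
  dolomite: 11.39 kg
  limestone: 20.41 kg
  red lead: 20.63 kg
  boric acid: 63.75 kg
Total batch = 155.8 kg; LOI loss = 55.78 kg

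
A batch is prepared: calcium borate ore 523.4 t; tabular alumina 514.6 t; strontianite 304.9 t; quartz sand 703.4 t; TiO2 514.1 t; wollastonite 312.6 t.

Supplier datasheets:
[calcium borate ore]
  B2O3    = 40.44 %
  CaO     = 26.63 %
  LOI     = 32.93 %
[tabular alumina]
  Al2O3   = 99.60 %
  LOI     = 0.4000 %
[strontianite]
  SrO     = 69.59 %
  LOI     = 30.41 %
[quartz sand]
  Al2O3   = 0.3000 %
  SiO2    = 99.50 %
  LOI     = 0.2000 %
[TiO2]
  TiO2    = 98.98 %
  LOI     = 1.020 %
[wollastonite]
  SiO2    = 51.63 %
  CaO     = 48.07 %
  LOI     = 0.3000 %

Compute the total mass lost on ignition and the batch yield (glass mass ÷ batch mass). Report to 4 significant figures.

Rounding to four significant digits extends to each intermediate as printed. Exact precision is held end to end — every reported result sees exactly one rounding; all derived quantities, including ignition loss, totals, net glass mass, six oxide percentages, yield, are recomputed using the weight values for 2598 t of glass at full precision, precisely as stated by question or answer.
Each material's LOI contribution:
  calcium borate ore: 523.4 × 0.3293 = 172.4 t
  tabular alumina: 514.6 × 0.004000 = 2.058 t
  strontianite: 304.9 × 0.3041 = 92.72 t
  quartz sand: 703.4 × 0.002000 = 1.407 t
  TiO2: 514.1 × 0.01020 = 5.244 t
  wollastonite: 312.6 × 0.003000 = 0.9378 t
Total LOI = 274.7 t
Glass = batch − LOI = 2873 − 274.7 = 2598 t

LOI loss = 274.7 t; glass = 2598 t; yield = 90.44%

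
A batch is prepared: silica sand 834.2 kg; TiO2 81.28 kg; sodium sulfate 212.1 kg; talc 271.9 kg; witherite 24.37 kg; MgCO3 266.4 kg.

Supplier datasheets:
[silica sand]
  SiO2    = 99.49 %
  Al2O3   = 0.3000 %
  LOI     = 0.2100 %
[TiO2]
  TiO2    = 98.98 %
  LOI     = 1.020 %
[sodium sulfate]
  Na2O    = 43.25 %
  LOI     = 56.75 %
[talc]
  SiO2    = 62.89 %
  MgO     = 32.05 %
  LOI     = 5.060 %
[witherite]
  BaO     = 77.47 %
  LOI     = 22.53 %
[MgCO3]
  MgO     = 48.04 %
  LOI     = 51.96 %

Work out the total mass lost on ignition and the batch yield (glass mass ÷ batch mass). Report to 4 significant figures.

LOI loss = 280.6 kg; glass = 1410 kg; yield = 83.40%

Intermediates are displayed, rounded to 4 significant figures, in the printout. Every computation carries full float precision throughout — exactly one rounding is applied to every reported number — the derived quantities are re-derived using the weight values at 1410 kg of glass in full float precision (LOI, six oxide percentages, net glass mass, the totals, yield) as given in problem or answer.
LOI of each material in turn:
  silica sand: 834.2 × 0.002100 = 1.752 kg
  TiO2: 81.28 × 0.01020 = 0.8291 kg
  sodium sulfate: 212.1 × 0.5675 = 120.4 kg
  talc: 271.9 × 0.05060 = 13.76 kg
  witherite: 24.37 × 0.2253 = 5.491 kg
  MgCO3: 266.4 × 0.5196 = 138.4 kg
Total LOI = 280.6 kg
Glass = batch − LOI = 1690 − 280.6 = 1410 kg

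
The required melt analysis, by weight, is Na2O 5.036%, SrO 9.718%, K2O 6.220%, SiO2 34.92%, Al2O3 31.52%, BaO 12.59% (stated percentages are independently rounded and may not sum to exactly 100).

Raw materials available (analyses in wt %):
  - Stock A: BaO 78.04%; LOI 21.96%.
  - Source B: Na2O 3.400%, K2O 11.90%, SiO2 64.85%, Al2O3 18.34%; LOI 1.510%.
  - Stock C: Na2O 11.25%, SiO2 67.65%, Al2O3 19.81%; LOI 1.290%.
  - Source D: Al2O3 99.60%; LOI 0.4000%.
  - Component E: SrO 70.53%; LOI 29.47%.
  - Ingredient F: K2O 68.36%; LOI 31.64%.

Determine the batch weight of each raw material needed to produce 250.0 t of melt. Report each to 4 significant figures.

Batch per 250.0 t melt:
  Stock A: 40.33 t
  Source B: 26.11 t
  Stock C: 104.0 t
  Source D: 53.62 t
  Component E: 34.45 t
  Ingredient F: 18.20 t
Total batch = 276.7 t; LOI loss = 26.72 t; yield = 90.34%

Rounding to 4 significant figures extends to each in-between result as printed; each numeric step holds full precision through every step; each reported value sees exactly one rounding — all derived quantities (the yield, ignition loss, six oxide percentages, totals, net glass mass) are re-derived in full precision using the weight values at 250.0 t of glass, as quoted within the problem or answer text.
Per-oxide target masses for 250.0 t melt:
  Na2O: 5.036% × 250.0 = 12.59 t
  SrO: 9.718% × 250.0 = 24.30 t
  K2O: 6.220% × 250.0 = 15.55 t
  SiO2: 34.92% × 250.0 = 87.30 t
  Al2O3: 31.52% × 250.0 = 78.80 t
  BaO: 12.59% × 250.0 = 31.48 t
Mass-balance tally per oxide on the weights just shown, under the basis named above (target by target, the sums agree modulo rounding of the values):
  Na2O: 26.11·0.03400 + 104.0·0.1125 = 12.59 t (target 12.59 t)
  SrO: 34.45·0.7053 = 24.30 t (target 24.30 t)
  K2O: 26.11·0.1190 + 18.20·0.6836 = 15.55 t (target 15.55 t)
  SiO2: 26.11·0.6485 + 104.0·0.6765 = 87.29 t (target 87.30 t)
  Al2O3: 26.11·0.1834 + 104.0·0.1981 + 53.62·0.9960 = 78.80 t (target 78.80 t)
  BaO: 40.33·0.7804 = 31.47 t (target 31.48 t)
Glass mass check: the batch minus its LOI: 250.0 t (per-oxide target masses sum to 250.0 t; stated basis 250.0 t — rounding explains the deltas).
Adding the batch up: Σ batch = 276.7 t; Σ batch·LOI gives LOI loss = 26.72 t; yield = glass ÷ total batch = 90.34%.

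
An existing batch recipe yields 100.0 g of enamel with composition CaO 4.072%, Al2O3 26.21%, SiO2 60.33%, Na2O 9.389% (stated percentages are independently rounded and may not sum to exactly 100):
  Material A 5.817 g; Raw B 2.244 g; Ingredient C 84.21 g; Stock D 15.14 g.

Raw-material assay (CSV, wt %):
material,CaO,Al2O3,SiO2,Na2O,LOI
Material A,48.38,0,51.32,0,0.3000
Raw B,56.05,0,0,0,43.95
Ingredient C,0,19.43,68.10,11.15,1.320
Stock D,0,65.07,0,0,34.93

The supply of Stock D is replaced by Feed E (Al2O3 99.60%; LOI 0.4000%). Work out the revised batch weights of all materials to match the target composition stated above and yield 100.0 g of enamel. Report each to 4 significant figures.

Revised batch per 100.0 g enamel:
  Material A: 5.817 g
  Raw B: 2.244 g
  Ingredient C: 84.21 g
  Feed E: 9.888 g
Total batch = 102.2 g; LOI loss = 2.155 g

All arithmetic maintains full precision all the way through. The intermediate values are rounded to four significant digits as shown; each reported number carries a single rounding — the derived quantities (the totals, LOI, yield, four oxide percentages, glass mass) are rebuilt in full float precision from the batch weights at 100.0 g of glass, exactly as shown in the question or the answer.
Target masses of each oxide per 100.0 g enamel:
  CaO: 4.072% × 100.0 = 4.072 g
  Al2O3: 26.21% × 100.0 = 26.21 g
  SiO2: 60.33% × 100.0 = 60.33 g
  Na2O: 9.389% × 100.0 = 9.389 g
Checking each oxide sum applying the batch weights above, on the stated basis (oxide sums agree with the targets given rounding of the digits):
  CaO: 5.817·0.4838 + 2.244·0.5605 = 4.072 g (target 4.072 g)
  Al2O3: 84.21·0.1943 + 9.888·0.9960 = 26.21 g (target 26.21 g)
  SiO2: 5.817·0.5132 + 84.21·0.6810 = 60.33 g (target 60.33 g)
  Na2O: 84.21·0.1115 = 9.389 g (target 9.389 g)
The glass-mass cross-check: whole batch net of LOI = 100.0 g (the Σ of target masses is 100.0 g; with the basis standing at 100.0 g — gaps are rounding artifacts).
Total batch = Σ batch = 102.2 g; loss to ignition Σ batch·LOI = 2.155 g; yield, glass over the total, = 97.89%.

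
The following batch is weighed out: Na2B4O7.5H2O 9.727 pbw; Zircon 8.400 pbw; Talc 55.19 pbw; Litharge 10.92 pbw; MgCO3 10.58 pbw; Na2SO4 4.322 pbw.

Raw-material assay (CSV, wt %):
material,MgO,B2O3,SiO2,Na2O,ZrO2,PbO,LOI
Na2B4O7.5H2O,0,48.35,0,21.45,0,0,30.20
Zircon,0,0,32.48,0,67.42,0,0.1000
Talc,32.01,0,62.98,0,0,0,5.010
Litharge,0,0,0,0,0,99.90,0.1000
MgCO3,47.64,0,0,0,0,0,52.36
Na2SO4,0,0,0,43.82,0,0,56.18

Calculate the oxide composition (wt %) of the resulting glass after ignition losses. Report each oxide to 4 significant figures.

All internal work keeps full float precision through the solve. Intermediates are shown rounded to four significant digits as written. Every reported figure is rounded once only; all derived quantities are recomputed from the weighed amounts per 85.45 pbw of glass in exact precision (glass mass, LOI, totals, yield, six oxide percentages), precisely as stated by question or answer.
Oxide-by-oxide delivered mass:
  MgO: 55.19·0.3201 + 10.58·0.4764 = 22.71 pbw
  B2O3: 9.727·0.4835 = 4.703 pbw
  SiO2: 8.400·0.3248 + 55.19·0.6298 = 37.49 pbw
  Na2O: 9.727·0.2145 + 4.322·0.4382 = 3.980 pbw
  ZrO2: 8.400·0.6742 = 5.663 pbw
  PbO: 10.92·0.9990 = 10.91 pbw
LOI: 9.727·0.3020 + 8.400·0.001000 + 55.19·0.05010 + 10.92·0.001000 + 10.58·0.5236 + 4.322·0.5618 = 13.69 pbw
Glass mass = batch − LOI = 99.14 − 13.69 = 85.45 pbw (= the summed oxide contributions)
each oxide over glass, ×100, is wt %

Glass mass = 85.45 pbw (batch 99.14 − LOI 13.69).
Composition: MgO 26.57%, B2O3 5.504%, SiO2 43.87%, Na2O 4.658%, ZrO2 6.628%, PbO 12.77%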